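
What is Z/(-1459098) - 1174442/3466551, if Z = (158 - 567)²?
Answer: -764504697049/1686012543666 ≈ -0.45344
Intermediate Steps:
Z = 167281 (Z = (-409)² = 167281)
Z/(-1459098) - 1174442/3466551 = 167281/(-1459098) - 1174442/3466551 = 167281*(-1/1459098) - 1174442*1/3466551 = -167281/1459098 - 1174442/3466551 = -764504697049/1686012543666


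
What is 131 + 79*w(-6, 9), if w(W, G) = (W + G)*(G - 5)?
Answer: 1079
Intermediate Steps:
w(W, G) = (-5 + G)*(G + W) (w(W, G) = (G + W)*(-5 + G) = (-5 + G)*(G + W))
131 + 79*w(-6, 9) = 131 + 79*(9² - 5*9 - 5*(-6) + 9*(-6)) = 131 + 79*(81 - 45 + 30 - 54) = 131 + 79*12 = 131 + 948 = 1079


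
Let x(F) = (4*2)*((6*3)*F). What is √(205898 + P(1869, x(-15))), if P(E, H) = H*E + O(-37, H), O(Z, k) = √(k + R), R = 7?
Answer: √(-3831142 + I*√2153) ≈ 0.01 + 1957.3*I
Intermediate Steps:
x(F) = 144*F (x(F) = 8*(18*F) = 144*F)
O(Z, k) = √(7 + k) (O(Z, k) = √(k + 7) = √(7 + k))
P(E, H) = √(7 + H) + E*H (P(E, H) = H*E + √(7 + H) = E*H + √(7 + H) = √(7 + H) + E*H)
√(205898 + P(1869, x(-15))) = √(205898 + (√(7 + 144*(-15)) + 1869*(144*(-15)))) = √(205898 + (√(7 - 2160) + 1869*(-2160))) = √(205898 + (√(-2153) - 4037040)) = √(205898 + (I*√2153 - 4037040)) = √(205898 + (-4037040 + I*√2153)) = √(-3831142 + I*√2153)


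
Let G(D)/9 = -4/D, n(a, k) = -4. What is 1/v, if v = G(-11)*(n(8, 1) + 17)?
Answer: 11/468 ≈ 0.023504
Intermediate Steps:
G(D) = -36/D (G(D) = 9*(-4/D) = -36/D)
v = 468/11 (v = (-36/(-11))*(-4 + 17) = -36*(-1/11)*13 = (36/11)*13 = 468/11 ≈ 42.545)
1/v = 1/(468/11) = 11/468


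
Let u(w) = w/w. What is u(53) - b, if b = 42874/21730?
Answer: -10572/10865 ≈ -0.97303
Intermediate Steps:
b = 21437/10865 (b = 42874*(1/21730) = 21437/10865 ≈ 1.9730)
u(w) = 1
u(53) - b = 1 - 1*21437/10865 = 1 - 21437/10865 = -10572/10865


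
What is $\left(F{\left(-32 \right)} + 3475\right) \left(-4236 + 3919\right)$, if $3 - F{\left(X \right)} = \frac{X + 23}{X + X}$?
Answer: $- \frac{70558811}{64} \approx -1.1025 \cdot 10^{6}$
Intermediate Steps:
$F{\left(X \right)} = 3 - \frac{23 + X}{2 X}$ ($F{\left(X \right)} = 3 - \frac{X + 23}{X + X} = 3 - \frac{23 + X}{2 X}$)
$\left(F{\left(-32 \right)} + 3475\right) \left(-4236 + 3919\right) = \left(\frac{-23 + 5 \left(-32\right)}{2 \left(-32\right)} + 3475\right) \left(-4236 + 3919\right) = \left(\frac{1}{2} \left(- \frac{1}{32}\right) \left(-23 - 160\right) + 3475\right) \left(-317\right) = \left(\frac{1}{2} \left(- \frac{1}{32}\right) \left(-183\right) + 3475\right) \left(-317\right) = \left(\frac{183}{64} + 3475\right) \left(-317\right) = \frac{222583}{64} \left(-317\right) = - \frac{70558811}{64}$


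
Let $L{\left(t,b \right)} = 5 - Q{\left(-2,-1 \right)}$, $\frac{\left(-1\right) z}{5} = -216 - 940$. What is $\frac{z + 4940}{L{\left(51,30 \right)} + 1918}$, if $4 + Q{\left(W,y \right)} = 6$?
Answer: $\frac{10720}{1921} \approx 5.5804$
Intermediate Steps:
$z = 5780$ ($z = - 5 \left(-216 - 940\right) = \left(-5\right) \left(-1156\right) = 5780$)
$Q{\left(W,y \right)} = 2$ ($Q{\left(W,y \right)} = -4 + 6 = 2$)
$L{\left(t,b \right)} = 3$ ($L{\left(t,b \right)} = 5 - 2 = 3$)
$\frac{z + 4940}{L{\left(51,30 \right)} + 1918} = \frac{5780 + 4940}{3 + 1918} = \frac{10720}{1921}$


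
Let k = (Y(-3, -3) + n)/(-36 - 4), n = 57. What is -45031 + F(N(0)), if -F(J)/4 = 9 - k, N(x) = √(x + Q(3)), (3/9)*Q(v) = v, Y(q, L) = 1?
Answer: -225364/5 ≈ -45073.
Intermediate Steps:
k = -29/20 (k = (1 + 57)/(-36 - 4) = 58/(-40) = 58*(-1/40) = -29/20 ≈ -1.4500)
Q(v) = 3*v
N(x) = √(9 + x) (N(x) = √(x + 3*3) = √(x + 9) = √(9 + x))
F(J) = -209/5 (F(J) = -4*(9 - 1*(-29/20)) = -4*(9 + 29/20) = -4*209/20 = -209/5)
-45031 + F(N(0)) = -45031 - 209/5 = -225364/5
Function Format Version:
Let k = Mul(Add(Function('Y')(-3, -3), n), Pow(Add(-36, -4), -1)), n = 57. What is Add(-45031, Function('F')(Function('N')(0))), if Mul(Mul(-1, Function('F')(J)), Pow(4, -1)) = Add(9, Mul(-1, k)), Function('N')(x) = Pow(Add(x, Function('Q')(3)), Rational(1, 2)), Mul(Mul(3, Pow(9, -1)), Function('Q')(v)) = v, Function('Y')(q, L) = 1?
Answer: Rational(-225364, 5) ≈ -45073.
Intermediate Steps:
k = Rational(-29, 20) (k = Mul(Add(1, 57), Pow(Add(-36, -4), -1)) = Mul(58, Pow(-40, -1)) = Mul(58, Rational(-1, 40)) = Rational(-29, 20) ≈ -1.4500)
Function('Q')(v) = Mul(3, v)
Function('N')(x) = Pow(Add(9, x), Rational(1, 2)) (Function('N')(x) = Pow(Add(x, Mul(3, 3)), Rational(1, 2)) = Pow(Add(x, 9), Rational(1, 2)) = Pow(Add(9, x), Rational(1, 2)))
Function('F')(J) = Rational(-209, 5) (Function('F')(J) = Mul(-4, Add(9, Mul(-1, Rational(-29, 20)))) = Mul(-4, Add(9, Rational(29, 20))) = Mul(-4, Rational(209, 20)) = Rational(-209, 5))
Add(-45031, Function('F')(Function('N')(0))) = Add(-45031, Rational(-209, 5)) = Rational(-225364, 5)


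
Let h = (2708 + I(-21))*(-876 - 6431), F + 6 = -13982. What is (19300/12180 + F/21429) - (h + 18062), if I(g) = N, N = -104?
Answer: 82692399968273/4350087 ≈ 1.9009e+7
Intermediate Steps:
F = -13988 (F = -6 - 13982 = -13988)
I(g) = -104
h = -19027428 (h = (2708 - 104)*(-876 - 6431) = 2604*(-7307) = -19027428)
(19300/12180 + F/21429) - (h + 18062) = (19300/12180 - 13988/21429) - (-19027428 + 18062) = (19300*(1/12180) - 13988*1/21429) - 1*(-19009366) = (965/609 - 13988/21429) + 19009366 = 4053431/4350087 + 19009366 = 82692399968273/4350087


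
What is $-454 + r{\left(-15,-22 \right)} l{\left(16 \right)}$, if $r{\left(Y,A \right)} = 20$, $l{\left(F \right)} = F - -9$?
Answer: $46$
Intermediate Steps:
$l{\left(F \right)} = 9 + F$ ($l{\left(F \right)} = F + 9 = 9 + F$)
$-454 + r{\left(-15,-22 \right)} l{\left(16 \right)} = -454 + 20 \left(9 + 16\right) = -454 + 20 \cdot 25 = -454 + 500 = 46$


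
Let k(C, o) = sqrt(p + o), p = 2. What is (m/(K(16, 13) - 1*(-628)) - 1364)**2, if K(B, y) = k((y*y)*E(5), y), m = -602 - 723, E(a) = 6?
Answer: 290253088268339431/155526908161 - 1427691252400*sqrt(15)/155526908161 ≈ 1.8662e+6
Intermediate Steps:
k(C, o) = sqrt(2 + o)
m = -1325
K(B, y) = sqrt(2 + y)
(m/(K(16, 13) - 1*(-628)) - 1364)**2 = (-1325/(sqrt(2 + 13) - 1*(-628)) - 1364)**2 = (-1325/(sqrt(15) + 628) - 1364)**2 = (-1325/(628 + sqrt(15)) - 1364)**2 = (-1364 - 1325/(628 + sqrt(15)))**2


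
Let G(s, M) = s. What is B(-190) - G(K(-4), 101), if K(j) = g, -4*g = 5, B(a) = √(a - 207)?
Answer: 5/4 + I*√397 ≈ 1.25 + 19.925*I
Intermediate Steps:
B(a) = √(-207 + a)
g = -5/4 (g = -¼*5 = -5/4 ≈ -1.2500)
K(j) = -5/4
B(-190) - G(K(-4), 101) = √(-207 - 190) - 1*(-5/4) = √(-397) + 5/4 = I*√397 + 5/4 = 5/4 + I*√397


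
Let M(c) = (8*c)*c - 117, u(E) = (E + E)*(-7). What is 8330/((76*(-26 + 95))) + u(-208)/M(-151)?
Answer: 766877279/477967002 ≈ 1.6045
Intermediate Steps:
u(E) = -14*E (u(E) = (2*E)*(-7) = -14*E)
M(c) = -117 + 8*c**2 (M(c) = 8*c**2 - 117 = -117 + 8*c**2)
8330/((76*(-26 + 95))) + u(-208)/M(-151) = 8330/((76*(-26 + 95))) + (-14*(-208))/(-117 + 8*(-151)**2) = 8330/((76*69)) + 2912/(-117 + 8*22801) = 8330/5244 + 2912/(-117 + 182408) = 8330*(1/5244) + 2912/182291 = 4165/2622 + 2912*(1/182291) = 4165/2622 + 2912/182291 = 766877279/477967002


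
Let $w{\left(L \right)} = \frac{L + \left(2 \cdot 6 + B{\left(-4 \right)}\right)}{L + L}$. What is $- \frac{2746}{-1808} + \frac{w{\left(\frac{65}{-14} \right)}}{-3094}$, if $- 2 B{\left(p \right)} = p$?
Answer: $\frac{138091621}{90901720} \approx 1.5191$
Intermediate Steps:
$B{\left(p \right)} = - \frac{p}{2}$
$w{\left(L \right)} = \frac{14 + L}{2 L}$ ($w{\left(L \right)} = \frac{L + \left(2 \cdot 6 - -2\right)}{L + L} = \frac{L + \left(12 + 2\right)}{2 L} = \left(L + 14\right) \frac{1}{2 L} = \left(14 + L\right) \frac{1}{2 L} = \frac{14 + L}{2 L}$)
$- \frac{2746}{-1808} + \frac{w{\left(\frac{65}{-14} \right)}}{-3094} = - \frac{2746}{-1808} + \frac{\frac{1}{2} \frac{1}{65 \frac{1}{-14}} \left(14 + \frac{65}{-14}\right)}{-3094} = \left(-2746\right) \left(- \frac{1}{1808}\right) + \frac{14 + 65 \left(- \frac{1}{14}\right)}{2 \cdot 65 \left(- \frac{1}{14}\right)} \left(- \frac{1}{3094}\right) = \frac{1373}{904} + \frac{14 - \frac{65}{14}}{2 \left(- \frac{65}{14}\right)} \left(- \frac{1}{3094}\right) = \frac{1373}{904} + \frac{1}{2} \left(- \frac{14}{65}\right) \frac{131}{14} \left(- \frac{1}{3094}\right) = \frac{1373}{904} - - \frac{131}{402220} = \frac{1373}{904} + \frac{131}{402220} = \frac{138091621}{90901720}$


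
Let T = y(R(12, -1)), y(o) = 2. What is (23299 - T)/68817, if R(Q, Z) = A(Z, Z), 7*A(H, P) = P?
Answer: 23297/68817 ≈ 0.33854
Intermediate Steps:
A(H, P) = P/7
R(Q, Z) = Z/7
T = 2
(23299 - T)/68817 = (23299 - 1*2)/68817 = (23299 - 2)*(1/68817) = 23297*(1/68817) = 23297/68817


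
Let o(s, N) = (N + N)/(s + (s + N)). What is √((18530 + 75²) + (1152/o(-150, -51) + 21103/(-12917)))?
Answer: 6*√37661441052242/219589 ≈ 167.68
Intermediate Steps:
o(s, N) = 2*N/(N + 2*s) (o(s, N) = (2*N)/(s + (N + s)) = (2*N)/(N + 2*s) = 2*N/(N + 2*s))
√((18530 + 75²) + (1152/o(-150, -51) + 21103/(-12917))) = √((18530 + 75²) + (1152/((2*(-51)/(-51 + 2*(-150)))) + 21103/(-12917))) = √((18530 + 5625) + (1152/((2*(-51)/(-51 - 300))) + 21103*(-1/12917))) = √(24155 + (1152/((2*(-51)/(-351))) - 21103/12917)) = √(24155 + (1152/((2*(-51)*(-1/351))) - 21103/12917)) = √(24155 + (1152/(34/117) - 21103/12917)) = √(24155 + (1152*(117/34) - 21103/12917)) = √(24155 + (67392/17 - 21103/12917)) = √(24155 + 870143713/219589) = √(6174316008/219589) = 6*√37661441052242/219589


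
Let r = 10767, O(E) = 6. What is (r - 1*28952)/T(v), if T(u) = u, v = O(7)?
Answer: -18185/6 ≈ -3030.8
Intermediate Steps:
v = 6
(r - 1*28952)/T(v) = (10767 - 1*28952)/6 = (10767 - 28952)*(⅙) = -18185*⅙ = -18185/6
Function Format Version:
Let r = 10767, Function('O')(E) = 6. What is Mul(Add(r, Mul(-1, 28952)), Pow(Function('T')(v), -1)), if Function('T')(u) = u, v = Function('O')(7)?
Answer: Rational(-18185, 6) ≈ -3030.8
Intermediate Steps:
v = 6
Mul(Add(r, Mul(-1, 28952)), Pow(Function('T')(v), -1)) = Mul(Add(10767, Mul(-1, 28952)), Pow(6, -1)) = Mul(Add(10767, -28952), Rational(1, 6)) = Mul(-18185, Rational(1, 6)) = Rational(-18185, 6)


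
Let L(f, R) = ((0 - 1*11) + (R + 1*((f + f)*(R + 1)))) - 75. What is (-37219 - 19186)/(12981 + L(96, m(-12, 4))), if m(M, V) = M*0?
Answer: -56405/13087 ≈ -4.3100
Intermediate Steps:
m(M, V) = 0
L(f, R) = -86 + R + 2*f*(1 + R) (L(f, R) = ((0 - 11) + (R + 1*((2*f)*(1 + R)))) - 75 = (-11 + (R + 1*(2*f*(1 + R)))) - 75 = (-11 + (R + 2*f*(1 + R))) - 75 = (-11 + R + 2*f*(1 + R)) - 75 = -86 + R + 2*f*(1 + R))
(-37219 - 19186)/(12981 + L(96, m(-12, 4))) = (-37219 - 19186)/(12981 + (-86 + 0 + 2*96 + 2*0*96)) = -56405/(12981 + (-86 + 0 + 192 + 0)) = -56405/(12981 + 106) = -56405/13087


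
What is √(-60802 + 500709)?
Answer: 13*√2603 ≈ 663.25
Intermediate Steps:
√(-60802 + 500709) = √439907 = 13*√2603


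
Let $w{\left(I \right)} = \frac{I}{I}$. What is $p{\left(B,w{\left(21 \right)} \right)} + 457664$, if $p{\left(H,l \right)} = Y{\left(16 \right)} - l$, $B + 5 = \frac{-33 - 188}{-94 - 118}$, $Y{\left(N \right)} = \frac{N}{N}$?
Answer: $457664$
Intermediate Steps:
$w{\left(I \right)} = 1$
$Y{\left(N \right)} = 1$
$B = - \frac{839}{212}$ ($B = -5 + \frac{-33 - 188}{-94 - 118} = -5 - \frac{221}{-212} = -5 - - \frac{221}{212} = -5 + \frac{221}{212} = - \frac{839}{212} \approx -3.9575$)
$p{\left(H,l \right)} = 1 - l$
$p{\left(B,w{\left(21 \right)} \right)} + 457664 = \left(1 - 1\right) + 457664 = 0 + 457664 = 457664$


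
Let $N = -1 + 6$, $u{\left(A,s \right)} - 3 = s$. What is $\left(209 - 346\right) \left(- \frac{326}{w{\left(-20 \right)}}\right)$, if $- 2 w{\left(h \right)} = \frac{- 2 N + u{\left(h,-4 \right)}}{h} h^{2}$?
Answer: $- \frac{22331}{55} \approx -406.02$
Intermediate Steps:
$u{\left(A,s \right)} = 3 + s$
$N = 5$
$w{\left(h \right)} = \frac{11 h}{2}$ ($w{\left(h \right)} = - \frac{\frac{\left(-2\right) 5 + \left(3 - 4\right)}{h} h^{2}}{2} = - \frac{\frac{-10 - 1}{h} h^{2}}{2} = - \frac{- \frac{11}{h} h^{2}}{2} = - \frac{\left(-11\right) h}{2} = \frac{11 h}{2}$)
$\left(209 - 346\right) \left(- \frac{326}{w{\left(-20 \right)}}\right) = \left(209 - 346\right) \left(- \frac{326}{\frac{11}{2} \left(-20\right)}\right) = - 137 \left(- \frac{326}{-110}\right) = - 137 \left(\left(-326\right) \left(- \frac{1}{110}\right)\right) = \left(-137\right) \frac{163}{55} = - \frac{22331}{55}$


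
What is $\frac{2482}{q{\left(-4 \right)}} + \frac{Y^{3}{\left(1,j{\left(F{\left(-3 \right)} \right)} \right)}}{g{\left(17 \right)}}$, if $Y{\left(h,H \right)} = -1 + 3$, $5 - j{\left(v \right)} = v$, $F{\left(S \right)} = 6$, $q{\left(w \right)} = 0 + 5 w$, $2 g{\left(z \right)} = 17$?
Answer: $- \frac{20937}{170} \approx -123.16$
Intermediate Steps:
$g{\left(z \right)} = \frac{17}{2}$ ($g{\left(z \right)} = \frac{1}{2} \cdot 17 = \frac{17}{2}$)
$q{\left(w \right)} = 5 w$
$j{\left(v \right)} = 5 - v$
$Y{\left(h,H \right)} = 2$
$\frac{2482}{q{\left(-4 \right)}} + \frac{Y^{3}{\left(1,j{\left(F{\left(-3 \right)} \right)} \right)}}{g{\left(17 \right)}} = \frac{2482}{5 \left(-4\right)} + \frac{2^{3}}{\frac{17}{2}} = \frac{2482}{-20} + 8 \cdot \frac{2}{17} = 2482 \left(- \frac{1}{20}\right) + \frac{16}{17} = - \frac{1241}{10} + \frac{16}{17} = - \frac{20937}{170}$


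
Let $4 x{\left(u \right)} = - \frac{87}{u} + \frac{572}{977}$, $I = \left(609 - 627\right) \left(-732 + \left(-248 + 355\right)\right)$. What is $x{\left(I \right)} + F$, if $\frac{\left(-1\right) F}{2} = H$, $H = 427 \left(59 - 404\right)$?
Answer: $\frac{4317804766667}{14655000} \approx 2.9463 \cdot 10^{5}$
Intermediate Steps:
$I = 11250$ ($I = - 18 \left(-732 + 107\right) = \left(-18\right) \left(-625\right) = 11250$)
$x{\left(u \right)} = \frac{143}{977} - \frac{87}{4 u}$ ($x{\left(u \right)} = \frac{- \frac{87}{u} + \frac{572}{977}}{4} = \frac{\frac{572}{977} - \frac{87}{u}}{4} = \frac{143}{977} - \frac{87}{4 u}$)
$H = -147315$ ($H = 427 \left(-345\right) = -147315$)
$F = 294630$ ($F = \left(-2\right) \left(-147315\right) = 294630$)
$x{\left(I \right)} + F = \frac{-84999 + 572 \cdot 11250}{3908 \cdot 11250} + 294630 = \frac{1}{3908} \cdot \frac{1}{11250} \left(-84999 + 6435000\right) + 294630 = \frac{1}{3908} \cdot \frac{1}{11250} \cdot 6350001 + 294630 = \frac{2116667}{14655000} + 294630 = \frac{4317804766667}{14655000}$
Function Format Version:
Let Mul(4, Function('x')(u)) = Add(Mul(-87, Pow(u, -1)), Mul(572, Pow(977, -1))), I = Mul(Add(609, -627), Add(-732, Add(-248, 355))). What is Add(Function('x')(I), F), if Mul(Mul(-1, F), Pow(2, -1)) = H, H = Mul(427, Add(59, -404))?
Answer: Rational(4317804766667, 14655000) ≈ 2.9463e+5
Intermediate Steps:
I = 11250 (I = Mul(-18, Add(-732, 107)) = Mul(-18, -625) = 11250)
Function('x')(u) = Add(Rational(143, 977), Mul(Rational(-87, 4), Pow(u, -1))) (Function('x')(u) = Mul(Rational(1, 4), Add(Mul(-87, Pow(u, -1)), Mul(572, Pow(977, -1)))) = Mul(Rational(1, 4), Add(Mul(-87, Pow(u, -1)), Mul(572, Rational(1, 977)))) = Mul(Rational(1, 4), Add(Mul(-87, Pow(u, -1)), Rational(572, 977))) = Mul(Rational(1, 4), Add(Rational(572, 977), Mul(-87, Pow(u, -1)))) = Add(Rational(143, 977), Mul(Rational(-87, 4), Pow(u, -1))))
H = -147315 (H = Mul(427, -345) = -147315)
F = 294630 (F = Mul(-2, -147315) = 294630)
Add(Function('x')(I), F) = Add(Mul(Rational(1, 3908), Pow(11250, -1), Add(-84999, Mul(572, 11250))), 294630) = Add(Mul(Rational(1, 3908), Rational(1, 11250), Add(-84999, 6435000)), 294630) = Add(Mul(Rational(1, 3908), Rational(1, 11250), 6350001), 294630) = Add(Rational(2116667, 14655000), 294630) = Rational(4317804766667, 14655000)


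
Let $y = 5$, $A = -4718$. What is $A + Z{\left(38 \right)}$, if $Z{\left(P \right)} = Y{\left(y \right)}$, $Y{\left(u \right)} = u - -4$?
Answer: $-4709$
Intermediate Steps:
$Y{\left(u \right)} = 4 + u$ ($Y{\left(u \right)} = u + 4 = 4 + u$)
$Z{\left(P \right)} = 9$ ($Z{\left(P \right)} = 4 + 5 = 9$)
$A + Z{\left(38 \right)} = -4718 + 9 = -4709$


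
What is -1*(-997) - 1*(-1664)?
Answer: 2661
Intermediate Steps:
-1*(-997) - 1*(-1664) = 997 + 1664 = 2661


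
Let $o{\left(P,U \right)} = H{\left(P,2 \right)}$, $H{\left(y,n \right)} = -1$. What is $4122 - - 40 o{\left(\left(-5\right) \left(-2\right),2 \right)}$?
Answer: $4082$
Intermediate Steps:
$o{\left(P,U \right)} = -1$
$4122 - - 40 o{\left(\left(-5\right) \left(-2\right),2 \right)} = 4122 - \left(-40\right) \left(-1\right) = 4122 - 40 = 4082$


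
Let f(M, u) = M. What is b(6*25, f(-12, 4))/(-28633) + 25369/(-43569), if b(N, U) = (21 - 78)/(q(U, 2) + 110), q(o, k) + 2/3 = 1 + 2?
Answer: -12883482850/22126908771 ≈ -0.58225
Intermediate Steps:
q(o, k) = 7/3 (q(o, k) = -⅔ + (1 + 2) = -⅔ + 3 = 7/3)
b(N, U) = -171/337 (b(N, U) = (21 - 78)/(7/3 + 110) = -57/337/3 = -57*3/337 = -171/337)
b(6*25, f(-12, 4))/(-28633) + 25369/(-43569) = -171/337/(-28633) + 25369/(-43569) = -171/337*(-1/28633) + 25369*(-1/43569) = 9/507859 - 25369/43569 = -12883482850/22126908771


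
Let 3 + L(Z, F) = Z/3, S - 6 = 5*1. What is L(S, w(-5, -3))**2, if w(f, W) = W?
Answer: 4/9 ≈ 0.44444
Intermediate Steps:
S = 11 (S = 6 + 5*1 = 6 + 5 = 11)
L(Z, F) = -3 + Z/3
L(S, w(-5, -3))**2 = (-3 + (1/3)*11)**2 = (-3 + 11/3)**2 = (2/3)**2 = 4/9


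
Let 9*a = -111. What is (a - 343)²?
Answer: 1136356/9 ≈ 1.2626e+5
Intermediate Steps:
a = -37/3 (a = (⅑)*(-111) = -37/3 ≈ -12.333)
(a - 343)² = (-37/3 - 343)² = (-1066/3)² = 1136356/9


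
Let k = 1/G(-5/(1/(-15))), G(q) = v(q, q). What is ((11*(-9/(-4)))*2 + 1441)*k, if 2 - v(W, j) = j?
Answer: -2981/146 ≈ -20.418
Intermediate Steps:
v(W, j) = 2 - j
G(q) = 2 - q
k = -1/73 (k = 1/(2 - (-5)/(1/(-15))) = 1/(2 - (-5)/(-1/15)) = 1/(2 - (-5)*(-15)) = 1/(2 - 1*75) = 1/(2 - 75) = 1/(-73) = -1/73 ≈ -0.013699)
((11*(-9/(-4)))*2 + 1441)*k = ((11*(-9/(-4)))*2 + 1441)*(-1/73) = ((11*(-9*(-1/4)))*2 + 1441)*(-1/73) = ((11*(9/4))*2 + 1441)*(-1/73) = ((99/4)*2 + 1441)*(-1/73) = (99/2 + 1441)*(-1/73) = (2981/2)*(-1/73) = -2981/146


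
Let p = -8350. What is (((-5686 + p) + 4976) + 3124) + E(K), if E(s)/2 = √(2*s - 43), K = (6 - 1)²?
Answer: -5936 + 2*√7 ≈ -5930.7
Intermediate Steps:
K = 25 (K = 5² = 25)
E(s) = 2*√(-43 + 2*s) (E(s) = 2*√(2*s - 43) = 2*√(-43 + 2*s))
(((-5686 + p) + 4976) + 3124) + E(K) = (((-5686 - 8350) + 4976) + 3124) + 2*√(-43 + 2*25) = ((-14036 + 4976) + 3124) + 2*√(-43 + 50) = (-9060 + 3124) + 2*√7 = -5936 + 2*√7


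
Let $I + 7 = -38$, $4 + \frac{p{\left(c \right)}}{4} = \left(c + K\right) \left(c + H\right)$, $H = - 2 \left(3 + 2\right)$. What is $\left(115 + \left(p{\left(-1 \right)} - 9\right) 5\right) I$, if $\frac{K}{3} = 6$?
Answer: $168750$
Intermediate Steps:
$K = 18$ ($K = 3 \cdot 6 = 18$)
$H = -10$ ($H = \left(-2\right) 5 = -10$)
$p{\left(c \right)} = -16 + 4 \left(-10 + c\right) \left(18 + c\right)$ ($p{\left(c \right)} = -16 + 4 \left(c + 18\right) \left(c - 10\right) = -16 + 4 \left(18 + c\right) \left(-10 + c\right) = -16 + 4 \left(-10 + c\right) \left(18 + c\right)$)
$I = -45$ ($I = -7 - 38 = -45$)
$\left(115 + \left(p{\left(-1 \right)} - 9\right) 5\right) I = \left(115 + \left(\left(-736 + 4 \left(-1\right)^{2} + 32 \left(-1\right)\right) - 9\right) 5\right) \left(-45\right) = \left(115 + \left(\left(-736 + 4 \cdot 1 - 32\right) - 9\right) 5\right) \left(-45\right) = \left(115 + \left(\left(-736 + 4 - 32\right) - 9\right) 5\right) \left(-45\right) = \left(115 + \left(-764 - 9\right) 5\right) \left(-45\right) = \left(115 - 3865\right) \left(-45\right) = \left(-3750\right) \left(-45\right) = 168750$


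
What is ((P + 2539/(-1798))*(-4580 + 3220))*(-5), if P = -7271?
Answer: -44457709800/899 ≈ -4.9452e+7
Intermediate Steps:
((P + 2539/(-1798))*(-4580 + 3220))*(-5) = ((-7271 + 2539/(-1798))*(-4580 + 3220))*(-5) = ((-7271 + 2539*(-1/1798))*(-1360))*(-5) = ((-7271 - 2539/1798)*(-1360))*(-5) = -13075797/1798*(-1360)*(-5) = (8891541960/899)*(-5) = -44457709800/899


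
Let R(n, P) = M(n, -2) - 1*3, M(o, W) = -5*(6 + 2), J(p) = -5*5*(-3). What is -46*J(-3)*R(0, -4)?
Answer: 148350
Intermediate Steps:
J(p) = 75 (J(p) = -25*(-3) = 75)
M(o, W) = -40 (M(o, W) = -5*8 = -40)
R(n, P) = -43 (R(n, P) = -40 - 1*3 = -40 - 3 = -43)
-46*J(-3)*R(0, -4) = -46*75*(-43) = -(-148350) = -46*(-3225) = 148350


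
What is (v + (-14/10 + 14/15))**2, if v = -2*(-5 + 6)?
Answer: 1369/225 ≈ 6.0844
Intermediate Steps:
v = -2 (v = -2*1 = -2)
(v + (-14/10 + 14/15))**2 = (-2 + (-14/10 + 14/15))**2 = (-2 + (-14*1/10 + 14*(1/15)))**2 = (-2 + (-7/5 + 14/15))**2 = (-2 - 7/15)**2 = (-37/15)**2 = 1369/225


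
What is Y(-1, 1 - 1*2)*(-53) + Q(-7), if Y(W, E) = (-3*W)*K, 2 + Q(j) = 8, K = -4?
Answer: 642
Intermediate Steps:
Q(j) = 6 (Q(j) = -2 + 8 = 6)
Y(W, E) = 12*W (Y(W, E) = -3*W*(-4) = 12*W)
Y(-1, 1 - 1*2)*(-53) + Q(-7) = (12*(-1))*(-53) + 6 = -12*(-53) + 6 = 636 + 6 = 642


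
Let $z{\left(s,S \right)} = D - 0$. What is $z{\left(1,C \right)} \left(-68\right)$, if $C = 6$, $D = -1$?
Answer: $68$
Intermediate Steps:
$z{\left(s,S \right)} = -1$ ($z{\left(s,S \right)} = -1 - 0 = -1 + 0 = -1$)
$z{\left(1,C \right)} \left(-68\right) = \left(-1\right) \left(-68\right) = 68$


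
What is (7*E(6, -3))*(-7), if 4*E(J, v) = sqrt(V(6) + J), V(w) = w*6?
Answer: -49*sqrt(42)/4 ≈ -79.389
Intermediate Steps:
V(w) = 6*w
E(J, v) = sqrt(36 + J)/4 (E(J, v) = sqrt(6*6 + J)/4 = sqrt(36 + J)/4)
(7*E(6, -3))*(-7) = (7*(sqrt(36 + 6)/4))*(-7) = (7*(sqrt(42)/4))*(-7) = (7*sqrt(42)/4)*(-7) = -49*sqrt(42)/4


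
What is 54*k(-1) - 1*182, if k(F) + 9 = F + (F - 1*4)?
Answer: -992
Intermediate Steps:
k(F) = -13 + 2*F (k(F) = -9 + (F + (F - 1*4)) = -9 + (F + (F - 4)) = -9 + (F + (-4 + F)) = -9 + (-4 + 2*F) = -13 + 2*F)
54*k(-1) - 1*182 = 54*(-13 + 2*(-1)) - 1*182 = 54*(-13 - 2) - 182 = 54*(-15) - 182 = -810 - 182 = -992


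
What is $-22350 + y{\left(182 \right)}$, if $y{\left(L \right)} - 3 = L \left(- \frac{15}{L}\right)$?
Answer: $-22362$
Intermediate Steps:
$y{\left(L \right)} = -12$ ($y{\left(L \right)} = 3 + L \left(- \frac{15}{L}\right) = 3 - 15 = -12$)
$-22350 + y{\left(182 \right)} = -22350 - 12 = -22362$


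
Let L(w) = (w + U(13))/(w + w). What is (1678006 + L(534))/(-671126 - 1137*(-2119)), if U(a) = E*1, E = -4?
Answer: 896055469/928186518 ≈ 0.96538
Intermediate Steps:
U(a) = -4 (U(a) = -4*1 = -4)
L(w) = (-4 + w)/(2*w) (L(w) = (w - 4)/(w + w) = (-4 + w)/((2*w)) = (-4 + w)*(1/(2*w)) = (-4 + w)/(2*w))
(1678006 + L(534))/(-671126 - 1137*(-2119)) = (1678006 + (½)*(-4 + 534)/534)/(-671126 - 1137*(-2119)) = (1678006 + (½)*(1/534)*530)/(-671126 + 2409303) = (1678006 + 265/534)/1738177 = (896055469/534)*(1/1738177) = 896055469/928186518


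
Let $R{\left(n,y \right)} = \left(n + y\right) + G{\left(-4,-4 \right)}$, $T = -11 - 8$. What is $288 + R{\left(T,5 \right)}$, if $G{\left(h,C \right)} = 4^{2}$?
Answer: $290$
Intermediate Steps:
$G{\left(h,C \right)} = 16$
$T = -19$ ($T = -11 - 8 = -19$)
$R{\left(n,y \right)} = 16 + n + y$ ($R{\left(n,y \right)} = \left(n + y\right) + 16 = 16 + n + y$)
$288 + R{\left(T,5 \right)} = 288 + \left(16 - 19 + 5\right) = 288 + 2 = 290$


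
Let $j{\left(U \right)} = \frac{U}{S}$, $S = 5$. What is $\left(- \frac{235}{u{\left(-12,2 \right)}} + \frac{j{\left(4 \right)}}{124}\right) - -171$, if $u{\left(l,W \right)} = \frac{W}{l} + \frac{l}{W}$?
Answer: $\frac{1199272}{5735} \approx 209.11$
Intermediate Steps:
$j{\left(U \right)} = \frac{U}{5}$
$\left(- \frac{235}{u{\left(-12,2 \right)}} + \frac{j{\left(4 \right)}}{124}\right) - -171 = \left(- \frac{235}{\frac{2}{-12} - \frac{12}{2}} + \frac{\frac{1}{5} \cdot 4}{124}\right) - -171 = \left(- \frac{235}{2 \left(- \frac{1}{12}\right) - 6} + \frac{4}{5} \cdot \frac{1}{124}\right) + 171 = \left(- \frac{235}{- \frac{1}{6} - 6} + \frac{1}{155}\right) + 171 = \left(- \frac{235}{- \frac{37}{6}} + \frac{1}{155}\right) + 171 = \left(\left(-235\right) \left(- \frac{6}{37}\right) + \frac{1}{155}\right) + 171 = \left(\frac{1410}{37} + \frac{1}{155}\right) + 171 = \frac{218587}{5735} + 171 = \frac{1199272}{5735}$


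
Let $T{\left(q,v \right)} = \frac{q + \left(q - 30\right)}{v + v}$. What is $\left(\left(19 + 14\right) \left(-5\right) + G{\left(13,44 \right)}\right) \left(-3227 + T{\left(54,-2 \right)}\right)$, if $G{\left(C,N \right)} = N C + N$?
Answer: $- \frac{2928343}{2} \approx -1.4642 \cdot 10^{6}$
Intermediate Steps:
$T{\left(q,v \right)} = \frac{-30 + 2 q}{2 v}$ ($T{\left(q,v \right)} = \frac{q + \left(q - 30\right)}{2 v} = \left(q + \left(-30 + q\right)\right) \frac{1}{2 v} = \left(-30 + 2 q\right) \frac{1}{2 v} = \frac{-30 + 2 q}{2 v}$)
$G{\left(C,N \right)} = N + C N$ ($G{\left(C,N \right)} = C N + N = N + C N$)
$\left(\left(19 + 14\right) \left(-5\right) + G{\left(13,44 \right)}\right) \left(-3227 + T{\left(54,-2 \right)}\right) = \left(\left(19 + 14\right) \left(-5\right) + 44 \left(1 + 13\right)\right) \left(-3227 + \frac{-15 + 54}{-2}\right) = \left(33 \left(-5\right) + 44 \cdot 14\right) \left(-3227 - \frac{39}{2}\right) = \left(-165 + 616\right) \left(-3227 - \frac{39}{2}\right) = 451 \left(- \frac{6493}{2}\right) = - \frac{2928343}{2}$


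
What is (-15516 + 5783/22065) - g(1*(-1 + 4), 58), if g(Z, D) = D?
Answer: -343634527/22065 ≈ -15574.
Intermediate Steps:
(-15516 + 5783/22065) - g(1*(-1 + 4), 58) = (-15516 + 5783/22065) - 1*58 = (-15516 + 5783*(1/22065)) - 58 = (-15516 + 5783/22065) - 58 = -342354757/22065 - 58 = -343634527/22065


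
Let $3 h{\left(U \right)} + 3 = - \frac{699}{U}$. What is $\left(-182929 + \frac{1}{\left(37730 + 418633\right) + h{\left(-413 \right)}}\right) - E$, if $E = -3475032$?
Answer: $\frac{620488129995530}{188477739} \approx 3.2921 \cdot 10^{6}$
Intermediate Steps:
$h{\left(U \right)} = -1 - \frac{233}{U}$ ($h{\left(U \right)} = -1 + \frac{\left(-699\right) \frac{1}{U}}{3} = -1 - \frac{233}{U}$)
$\left(-182929 + \frac{1}{\left(37730 + 418633\right) + h{\left(-413 \right)}}\right) - E = \left(-182929 + \frac{1}{\left(37730 + 418633\right) + \frac{-233 - -413}{-413}}\right) - -3475032 = \left(-182929 + \frac{1}{456363 - \frac{-233 + 413}{413}}\right) + 3475032 = \left(-182929 + \frac{1}{456363 - \frac{180}{413}}\right) + 3475032 = \left(-182929 + \frac{1}{\frac{188477739}{413}}\right) + 3475032 = \left(-182929 + \frac{413}{188477739}\right) + 3475032 = - \frac{34478044317118}{188477739} + 3475032 = \frac{620488129995530}{188477739}$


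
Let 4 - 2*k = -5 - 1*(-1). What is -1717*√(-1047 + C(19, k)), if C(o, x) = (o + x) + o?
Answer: -1717*I*√1005 ≈ -54432.0*I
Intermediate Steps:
k = 4 (k = 2 - (-5 - 1*(-1))/2 = 2 - (-5 + 1)/2 = 2 - ½*(-4) = 2 + 2 = 4)
C(o, x) = x + 2*o
-1717*√(-1047 + C(19, k)) = -1717*√(-1047 + (4 + 2*19)) = -1717*√(-1047 + (4 + 38)) = -1717*√(-1047 + 42) = -1717*I*√1005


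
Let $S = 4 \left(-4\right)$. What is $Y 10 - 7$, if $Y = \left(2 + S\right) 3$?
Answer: $-427$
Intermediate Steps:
$S = -16$
$Y = -42$ ($Y = \left(2 - 16\right) 3 = \left(-14\right) 3 = -42$)
$Y 10 - 7 = \left(-42\right) 10 - 7 = -420 - 7 = -427$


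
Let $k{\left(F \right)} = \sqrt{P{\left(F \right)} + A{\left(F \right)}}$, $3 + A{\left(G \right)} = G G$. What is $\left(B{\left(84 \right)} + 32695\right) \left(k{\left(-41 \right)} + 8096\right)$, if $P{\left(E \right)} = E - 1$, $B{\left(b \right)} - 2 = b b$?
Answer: $321840288 + 79506 \sqrt{409} \approx 3.2345 \cdot 10^{8}$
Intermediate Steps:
$B{\left(b \right)} = 2 + b^{2}$ ($B{\left(b \right)} = 2 + b b = 2 + b^{2}$)
$A{\left(G \right)} = -3 + G^{2}$ ($A{\left(G \right)} = -3 + G G = -3 + G^{2}$)
$P{\left(E \right)} = -1 + E$ ($P{\left(E \right)} = E - 1 = -1 + E$)
$k{\left(F \right)} = \sqrt{-4 + F + F^{2}}$ ($k{\left(F \right)} = \sqrt{\left(-1 + F\right) + \left(-3 + F^{2}\right)} = \sqrt{-4 + F + F^{2}}$)
$\left(B{\left(84 \right)} + 32695\right) \left(k{\left(-41 \right)} + 8096\right) = \left(\left(2 + 84^{2}\right) + 32695\right) \left(\sqrt{-4 - 41 + \left(-41\right)^{2}} + 8096\right) = \left(\left(2 + 7056\right) + 32695\right) \left(\sqrt{-4 - 41 + 1681} + 8096\right) = \left(7058 + 32695\right) \left(\sqrt{1636} + 8096\right) = 39753 \left(2 \sqrt{409} + 8096\right) = 39753 \left(8096 + 2 \sqrt{409}\right) = 321840288 + 79506 \sqrt{409}$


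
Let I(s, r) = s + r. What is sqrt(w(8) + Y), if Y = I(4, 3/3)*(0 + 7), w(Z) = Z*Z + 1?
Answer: 10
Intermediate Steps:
w(Z) = 1 + Z**2 (w(Z) = Z**2 + 1 = 1 + Z**2)
I(s, r) = r + s
Y = 35 (Y = (3/3 + 4)*(0 + 7) = (3*(1/3) + 4)*7 = (1 + 4)*7 = 5*7 = 35)
sqrt(w(8) + Y) = sqrt((1 + 8**2) + 35) = sqrt((1 + 64) + 35) = sqrt(65 + 35) = sqrt(100) = 10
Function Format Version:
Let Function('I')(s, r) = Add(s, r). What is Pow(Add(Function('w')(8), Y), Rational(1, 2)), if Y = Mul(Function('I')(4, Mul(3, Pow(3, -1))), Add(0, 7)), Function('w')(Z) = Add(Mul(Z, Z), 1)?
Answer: 10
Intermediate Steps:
Function('w')(Z) = Add(1, Pow(Z, 2)) (Function('w')(Z) = Add(Pow(Z, 2), 1) = Add(1, Pow(Z, 2)))
Function('I')(s, r) = Add(r, s)
Y = 35 (Y = Mul(Add(Mul(3, Pow(3, -1)), 4), Add(0, 7)) = Mul(Add(Mul(3, Rational(1, 3)), 4), 7) = Mul(Add(1, 4), 7) = Mul(5, 7) = 35)
Pow(Add(Function('w')(8), Y), Rational(1, 2)) = Pow(Add(Add(1, Pow(8, 2)), 35), Rational(1, 2)) = Pow(Add(Add(1, 64), 35), Rational(1, 2)) = Pow(Add(65, 35), Rational(1, 2)) = Pow(100, Rational(1, 2)) = 10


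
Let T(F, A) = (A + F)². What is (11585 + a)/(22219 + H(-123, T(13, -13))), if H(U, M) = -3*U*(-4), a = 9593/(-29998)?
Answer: 6556929/11740538 ≈ 0.55849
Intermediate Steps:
a = -181/566 (a = 9593*(-1/29998) = -181/566 ≈ -0.31979)
H(U, M) = 12*U
(11585 + a)/(22219 + H(-123, T(13, -13))) = (11585 - 181/566)/(22219 + 12*(-123)) = 6556929/(566*(22219 - 1476)) = (6556929/566)/20743 = (6556929/566)*(1/20743) = 6556929/11740538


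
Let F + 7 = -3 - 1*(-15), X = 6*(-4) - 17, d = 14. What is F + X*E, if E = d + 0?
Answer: -569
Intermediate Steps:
X = -41 (X = -24 - 17 = -41)
F = 5 (F = -7 + (-3 - 1*(-15)) = -7 + (-3 + 15) = -7 + 12 = 5)
E = 14 (E = 14 + 0 = 14)
F + X*E = 5 - 41*14 = 5 - 574 = -569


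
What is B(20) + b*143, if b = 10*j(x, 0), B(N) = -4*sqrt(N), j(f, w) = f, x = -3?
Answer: -4290 - 8*sqrt(5) ≈ -4307.9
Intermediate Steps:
b = -30 (b = 10*(-3) = -30)
B(20) + b*143 = -8*sqrt(5) - 30*143 = -8*sqrt(5) - 4290 = -4290 - 8*sqrt(5)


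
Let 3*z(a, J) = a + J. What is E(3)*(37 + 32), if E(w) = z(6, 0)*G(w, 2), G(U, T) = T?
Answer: 276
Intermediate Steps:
z(a, J) = J/3 + a/3 (z(a, J) = (a + J)/3 = (J + a)/3 = J/3 + a/3)
E(w) = 4 (E(w) = ((⅓)*0 + (⅓)*6)*2 = (0 + 2)*2 = 2*2 = 4)
E(3)*(37 + 32) = 4*(37 + 32) = 4*69 = 276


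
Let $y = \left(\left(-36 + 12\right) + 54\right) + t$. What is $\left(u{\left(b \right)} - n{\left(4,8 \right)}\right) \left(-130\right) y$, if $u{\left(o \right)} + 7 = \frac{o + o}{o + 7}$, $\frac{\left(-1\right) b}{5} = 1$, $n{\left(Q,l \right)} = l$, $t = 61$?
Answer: $236600$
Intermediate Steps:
$b = -5$ ($b = \left(-5\right) 1 = -5$)
$y = 91$ ($y = \left(\left(-36 + 12\right) + 54\right) + 61 = \left(-24 + 54\right) + 61 = 30 + 61 = 91$)
$u{\left(o \right)} = -7 + \frac{2 o}{7 + o}$ ($u{\left(o \right)} = -7 + \frac{o + o}{o + 7} = -7 + \frac{2 o}{7 + o}$)
$\left(u{\left(b \right)} - n{\left(4,8 \right)}\right) \left(-130\right) y = \left(\frac{-49 - -25}{7 - 5} - 8\right) \left(-130\right) 91 = \left(\frac{-49 + 25}{2} - 8\right) \left(-130\right) 91 = \left(\frac{1}{2} \left(-24\right) - 8\right) \left(-130\right) 91 = \left(-12 - 8\right) \left(-130\right) 91 = \left(-20\right) \left(-130\right) 91 = 2600 \cdot 91 = 236600$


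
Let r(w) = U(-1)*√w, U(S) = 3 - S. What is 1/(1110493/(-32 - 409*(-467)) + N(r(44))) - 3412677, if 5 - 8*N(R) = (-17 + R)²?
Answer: -564433077714258458271/165393050835577 - 4959909506376*√11/165393050835577 ≈ -3.4127e+6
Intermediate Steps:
r(w) = 4*√w (r(w) = (3 - 1*(-1))*√w = (3 + 1)*√w = 4*√w)
N(R) = 5/8 - (-17 + R)²/8
1/(1110493/(-32 - 409*(-467)) + N(r(44))) - 3412677 = 1/(1110493/(-32 - 409*(-467)) + (5/8 - (-17 + 4*√44)²/8)) - 3412677 = 1/(1110493/(-32 + 191003) + (5/8 - (-17 + 4*(2*√11))²/8)) - 3412677 = 1/(1110493/190971 + (5/8 - (-17 + 8*√11)²/8)) - 3412677 = 1/(9838799/1527768 - (-17 + 8*√11)²/8) - 3412677 = -3412677 + 1/(9838799/1527768 - (-17 + 8*√11)²/8)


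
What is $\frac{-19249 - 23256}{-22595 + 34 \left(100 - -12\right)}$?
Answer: $\frac{42505}{18787} \approx 2.2625$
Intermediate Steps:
$\frac{-19249 - 23256}{-22595 + 34 \left(100 - -12\right)} = - \frac{42505}{-22595 + 34 \left(100 + 12\right)} = - \frac{42505}{-22595 + 34 \cdot 112} = - \frac{42505}{-22595 + 3808} = - \frac{42505}{-18787} = \left(-42505\right) \left(- \frac{1}{18787}\right) = \frac{42505}{18787}$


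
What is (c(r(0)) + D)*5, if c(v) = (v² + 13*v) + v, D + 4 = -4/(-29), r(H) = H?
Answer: -560/29 ≈ -19.310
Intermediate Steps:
D = -112/29 (D = -4 - 4/(-29) = -4 - 4*(-1/29) = -4 + 4/29 = -112/29 ≈ -3.8621)
c(v) = v² + 14*v
(c(r(0)) + D)*5 = (0*(14 + 0) - 112/29)*5 = (0*14 - 112/29)*5 = (0 - 112/29)*5 = -112/29*5 = -560/29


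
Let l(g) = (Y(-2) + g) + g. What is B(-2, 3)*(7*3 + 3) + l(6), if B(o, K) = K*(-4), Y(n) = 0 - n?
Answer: -274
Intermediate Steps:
Y(n) = -n
B(o, K) = -4*K
l(g) = 2 + 2*g (l(g) = (-1*(-2) + g) + g = (2 + g) + g = 2 + 2*g)
B(-2, 3)*(7*3 + 3) + l(6) = (-4*3)*(7*3 + 3) + (2 + 2*6) = -12*(21 + 3) + (2 + 12) = -12*24 + 14 = -288 + 14 = -274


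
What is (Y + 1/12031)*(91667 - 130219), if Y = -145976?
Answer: 67706458654760/12031 ≈ 5.6277e+9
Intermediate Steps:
(Y + 1/12031)*(91667 - 130219) = (-145976 + 1/12031)*(91667 - 130219) = (-145976 + 1/12031)*(-38552) = -1756237255/12031*(-38552) = 67706458654760/12031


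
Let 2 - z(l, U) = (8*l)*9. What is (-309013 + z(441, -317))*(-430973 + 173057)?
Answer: 87888229908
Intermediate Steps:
z(l, U) = 2 - 72*l (z(l, U) = 2 - 8*l*9 = 2 - 72*l)
(-309013 + z(441, -317))*(-430973 + 173057) = (-309013 + (2 - 72*441))*(-430973 + 173057) = (-309013 + (2 - 31752))*(-257916) = (-309013 - 31750)*(-257916) = -340763*(-257916) = 87888229908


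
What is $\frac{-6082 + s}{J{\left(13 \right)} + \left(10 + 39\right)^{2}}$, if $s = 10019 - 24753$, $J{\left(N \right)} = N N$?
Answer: $- \frac{10408}{1285} \approx -8.0996$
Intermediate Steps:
$J{\left(N \right)} = N^{2}$
$s = -14734$
$\frac{-6082 + s}{J{\left(13 \right)} + \left(10 + 39\right)^{2}} = \frac{-6082 - 14734}{13^{2} + \left(10 + 39\right)^{2}} = - \frac{20816}{169 + 49^{2}} = - \frac{20816}{169 + 2401} = - \frac{20816}{2570} = \left(-20816\right) \frac{1}{2570} = - \frac{10408}{1285}$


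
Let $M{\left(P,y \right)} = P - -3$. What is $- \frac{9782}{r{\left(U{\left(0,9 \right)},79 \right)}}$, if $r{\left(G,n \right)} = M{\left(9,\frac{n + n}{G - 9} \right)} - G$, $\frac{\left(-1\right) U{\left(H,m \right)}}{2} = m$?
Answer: $- \frac{4891}{15} \approx -326.07$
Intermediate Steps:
$U{\left(H,m \right)} = - 2 m$
$M{\left(P,y \right)} = 3 + P$ ($M{\left(P,y \right)} = P + 3 = 3 + P$)
$r{\left(G,n \right)} = 12 - G$ ($r{\left(G,n \right)} = \left(3 + 9\right) - G = 12 - G$)
$- \frac{9782}{r{\left(U{\left(0,9 \right)},79 \right)}} = - \frac{9782}{12 - \left(-2\right) 9} = - \frac{9782}{12 - -18} = - \frac{9782}{12 + 18} = - \frac{9782}{30} = \left(-9782\right) \frac{1}{30} = - \frac{4891}{15}$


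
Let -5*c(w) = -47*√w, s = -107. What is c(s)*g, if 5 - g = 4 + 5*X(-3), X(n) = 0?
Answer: 47*I*√107/5 ≈ 97.234*I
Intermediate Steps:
c(w) = 47*√w/5 (c(w) = -(-47)*√w/5 = 47*√w/5)
g = 1 (g = 5 - (4 + 5*0) = 5 - (4 + 0) = 5 - 1*4 = 5 - 4 = 1)
c(s)*g = (47*√(-107)/5)*1 = (47*(I*√107)/5)*1 = (47*I*√107/5)*1 = 47*I*√107/5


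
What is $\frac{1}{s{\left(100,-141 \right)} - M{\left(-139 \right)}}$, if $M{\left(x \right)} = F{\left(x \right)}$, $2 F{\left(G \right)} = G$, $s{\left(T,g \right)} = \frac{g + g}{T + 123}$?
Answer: $\frac{446}{30433} \approx 0.014655$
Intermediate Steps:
$s{\left(T,g \right)} = \frac{2 g}{123 + T}$
$F{\left(G \right)} = \frac{G}{2}$
$M{\left(x \right)} = \frac{x}{2}$
$\frac{1}{s{\left(100,-141 \right)} - M{\left(-139 \right)}} = \frac{1}{2 \left(-141\right) \frac{1}{123 + 100} - \frac{1}{2} \left(-139\right)} = \frac{1}{2 \left(-141\right) \frac{1}{223} - - \frac{139}{2}} = \frac{1}{2 \left(-141\right) \frac{1}{223} + \frac{139}{2}} = \frac{1}{- \frac{282}{223} + \frac{139}{2}} = \frac{1}{\frac{30433}{446}} = \frac{446}{30433}$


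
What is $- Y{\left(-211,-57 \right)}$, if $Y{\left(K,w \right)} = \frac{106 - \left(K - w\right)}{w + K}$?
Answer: $\frac{65}{67} \approx 0.97015$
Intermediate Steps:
$Y{\left(K,w \right)} = \frac{106 + w - K}{K + w}$
$- Y{\left(-211,-57 \right)} = - \frac{106 - 57 - -211}{-211 - 57} = - \frac{106 - 57 + 211}{-268} = - \frac{\left(-1\right) 260}{268} = \left(-1\right) \left(- \frac{65}{67}\right) = \frac{65}{67}$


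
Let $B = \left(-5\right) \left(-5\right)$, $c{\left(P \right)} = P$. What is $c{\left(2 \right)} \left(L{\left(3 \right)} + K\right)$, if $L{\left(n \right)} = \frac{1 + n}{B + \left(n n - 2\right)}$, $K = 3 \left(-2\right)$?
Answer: $- \frac{47}{4} \approx -11.75$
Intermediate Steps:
$B = 25$
$K = -6$
$L{\left(n \right)} = \frac{1 + n}{23 + n^{2}}$ ($L{\left(n \right)} = \frac{1 + n}{25 + \left(n n - 2\right)} = \frac{1 + n}{25 + \left(n^{2} - 2\right)} = \frac{1 + n}{25 + \left(-2 + n^{2}\right)} = \frac{1 + n}{23 + n^{2}}$)
$c{\left(2 \right)} \left(L{\left(3 \right)} + K\right) = 2 \left(\frac{1 + 3}{23 + 3^{2}} - 6\right) = 2 \left(\frac{1}{23 + 9} \cdot 4 - 6\right) = 2 \left(\frac{1}{32} \cdot 4 - 6\right) = 2 \left(\frac{1}{8} - 6\right) = 2 \left(- \frac{47}{8}\right) = - \frac{47}{4}$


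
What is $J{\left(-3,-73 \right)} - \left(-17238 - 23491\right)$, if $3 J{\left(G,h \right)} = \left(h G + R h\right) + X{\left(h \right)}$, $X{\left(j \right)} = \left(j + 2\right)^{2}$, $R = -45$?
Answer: $\frac{130732}{3} \approx 43577.0$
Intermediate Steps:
$X{\left(j \right)} = \left(2 + j\right)^{2}$
$J{\left(G,h \right)} = - 15 h + \frac{\left(2 + h\right)^{2}}{3} + \frac{G h}{3}$ ($J{\left(G,h \right)} = \frac{\left(h G - 45 h\right) + \left(2 + h\right)^{2}}{3} = \frac{\left(G h - 45 h\right) + \left(2 + h\right)^{2}}{3} = \frac{\left(- 45 h + G h\right) + \left(2 + h\right)^{2}}{3} = \frac{\left(2 + h\right)^{2} - 45 h + G h}{3} = - 15 h + \frac{\left(2 + h\right)^{2}}{3} + \frac{G h}{3}$)
$J{\left(-3,-73 \right)} - \left(-17238 - 23491\right) = \left(\left(-15\right) \left(-73\right) + \frac{\left(2 - 73\right)^{2}}{3} + \frac{1}{3} \left(-3\right) \left(-73\right)\right) - \left(-17238 - 23491\right) = \left(1095 + \frac{\left(-71\right)^{2}}{3} + 73\right) - \left(-17238 - 23491\right) = \left(1095 + \frac{1}{3} \cdot 5041 + 73\right) - -40729 = \left(1095 + \frac{5041}{3} + 73\right) + 40729 = \frac{8545}{3} + 40729 = \frac{130732}{3}$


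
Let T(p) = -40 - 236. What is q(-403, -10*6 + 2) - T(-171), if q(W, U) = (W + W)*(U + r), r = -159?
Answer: 175178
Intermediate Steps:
T(p) = -276
q(W, U) = 2*W*(-159 + U) (q(W, U) = (W + W)*(U - 159) = (2*W)*(-159 + U) = 2*W*(-159 + U))
q(-403, -10*6 + 2) - T(-171) = 2*(-403)*(-159 + (-10*6 + 2)) - 1*(-276) = 2*(-403)*(-159 + (-60 + 2)) + 276 = 2*(-403)*(-159 - 58) + 276 = 2*(-403)*(-217) + 276 = 174902 + 276 = 175178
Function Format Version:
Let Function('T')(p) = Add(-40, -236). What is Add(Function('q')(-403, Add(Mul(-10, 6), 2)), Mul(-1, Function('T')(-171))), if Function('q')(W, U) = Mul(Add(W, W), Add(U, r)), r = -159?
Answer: 175178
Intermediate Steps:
Function('T')(p) = -276
Function('q')(W, U) = Mul(2, W, Add(-159, U)) (Function('q')(W, U) = Mul(Add(W, W), Add(U, -159)) = Mul(Mul(2, W), Add(-159, U)) = Mul(2, W, Add(-159, U)))
Add(Function('q')(-403, Add(Mul(-10, 6), 2)), Mul(-1, Function('T')(-171))) = Add(Mul(2, -403, Add(-159, Add(Mul(-10, 6), 2))), Mul(-1, -276)) = Add(Mul(2, -403, Add(-159, Add(-60, 2))), 276) = Add(Mul(2, -403, Add(-159, -58)), 276) = Add(Mul(2, -403, -217), 276) = Add(174902, 276) = 175178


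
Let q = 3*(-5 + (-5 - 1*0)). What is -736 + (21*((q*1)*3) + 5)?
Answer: -2621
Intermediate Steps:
q = -30 (q = 3*(-5 + (-5 + 0)) = 3*(-5 - 5) = 3*(-10) = -30)
-736 + (21*((q*1)*3) + 5) = -736 + (21*(-30*1*3) + 5) = -736 + (21*(-30*3) + 5) = -736 + (21*(-90) + 5) = -736 + (-1890 + 5) = -736 - 1885 = -2621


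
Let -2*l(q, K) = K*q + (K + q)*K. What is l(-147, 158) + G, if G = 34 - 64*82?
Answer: 5530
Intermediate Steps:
G = -5214 (G = 34 - 5248 = -5214)
l(q, K) = -K*q/2 - K*(K + q)/2 (l(q, K) = -(K*q + (K + q)*K)/2 = -(K*q + K*(K + q))/2 = -K*q/2 - K*(K + q)/2)
l(-147, 158) + G = -½*158*(158 + 2*(-147)) - 5214 = -½*158*(158 - 294) - 5214 = -½*158*(-136) - 5214 = 10744 - 5214 = 5530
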